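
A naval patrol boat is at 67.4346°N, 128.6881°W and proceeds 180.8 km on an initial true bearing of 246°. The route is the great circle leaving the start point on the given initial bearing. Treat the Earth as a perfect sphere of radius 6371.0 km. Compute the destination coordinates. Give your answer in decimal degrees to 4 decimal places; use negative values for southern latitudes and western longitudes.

latitude 66.7283°, longitude -132.4499°

Central angle δ = d/R = 0.028379 rad.
With φ₁ = 67.4346° = 1.176956 rad and θ = 246° = 4.293510 rad:
sin φ₂ = sin φ₁ cos δ + cos φ₁ sin δ cos θ = (0.923442)(0.999597) + (0.383738)(0.028375)(-0.406737) = 0.918642
φ₂ = asin(0.918642) = 1.164628 rad = 66.7283°.
Δλ = atan2( sin θ sin δ cos φ₁ , cos δ − sin φ₁ sin φ₂ ) = atan2(-0.009947, 0.151285) = -0.065656 rad = -3.7618°.
λ₂ = -128.6881° + -3.7618° = -132.4499°.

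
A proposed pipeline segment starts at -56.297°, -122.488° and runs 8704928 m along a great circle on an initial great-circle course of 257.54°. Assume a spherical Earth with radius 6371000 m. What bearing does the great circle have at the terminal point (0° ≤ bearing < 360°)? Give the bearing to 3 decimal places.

final bearing 325.566°

δ = 8704928/6371000 = 1.366336 rad (78.2853°).
Start latitude φ₁ = -0.982568 rad; initial bearing θ = 4.494921 rad.
Destination latitude: φ₂ = arcsin( sin φ₁ cos δ + cos φ₁ sin δ cos θ ) = arcsin(-0.286141) = -16.627°.
Then Δλ = atan2(-0.530533, -0.035009) = -1.636689 rad, from sin θ sin δ cos φ₁ over cos δ − sin φ₁ sin φ₂.
λ₂ = -122.488° + -93.775° = -216.263°, normalized to (−180°, 180°] → 143.737°.
The forward bearing on arrival equals the back-azimuth from the destination plus 180°.
Back-azimuth from P₂ (-16.627°, 143.737°) to P₁ (-56.297°, -122.488°), with Δλ' = λ₁ − λ₂ = -266.225°: atan2( sin Δλ' cos φ₁ , cos φ₂ sin φ₁ − sin φ₂ cos φ₁ cos Δλ' ) = 145.566°.
Final bearing = (145.566° + 180°) mod 360° = 325.566°.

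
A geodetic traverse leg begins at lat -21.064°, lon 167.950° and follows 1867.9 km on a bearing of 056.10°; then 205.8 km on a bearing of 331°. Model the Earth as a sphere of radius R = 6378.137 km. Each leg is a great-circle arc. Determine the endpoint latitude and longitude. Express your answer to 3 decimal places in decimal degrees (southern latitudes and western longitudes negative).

Apply the spherical direct solution leg by leg, carrying full precision between legs.
Leg 1: from (-21.064°, 167.950°), δ = 1867.9/6378.137 = 0.292860 rad, θ = 56.1° → φ = -11.178°, λ = -177.912°.
Leg 2: from (-11.178°, -177.912°), δ = 205.8/6378.137 = 0.032266 rad, θ = 331° → φ = -9.559°, λ = -178.821°.

latitude -9.559°, longitude -178.821°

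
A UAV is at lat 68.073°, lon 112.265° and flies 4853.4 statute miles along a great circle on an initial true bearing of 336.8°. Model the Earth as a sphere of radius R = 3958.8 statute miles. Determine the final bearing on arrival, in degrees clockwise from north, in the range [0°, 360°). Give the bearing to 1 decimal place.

final bearing 191.0°

The arc subtends δ = 4853.4/3958.8 = 1.225978 rad at the centre.
Start latitude φ₁ = 1.188098 rad; initial bearing θ = 5.878269 rad.
Destination latitude: φ₂ = arcsin( sin φ₁ cos δ + cos φ₁ sin δ cos θ ) = arcsin(0.636598) = 39.539°.
Then Δλ = atan2(-0.138449, -0.252521) = -2.640082 rad, from sin θ sin δ cos φ₁ over cos δ − sin φ₁ sin φ₂.
λ₂ = 112.265° + -151.266° = -39.001°.
The forward bearing on arrival equals the back-azimuth from the destination plus 180°.
Back-azimuth from P₂ (39.5°, -39.0°) to P₁ (68.1°, 112.3°), with Δλ' = λ₁ − λ₂ = 151.3°: atan2( sin Δλ' cos φ₁ , cos φ₂ sin φ₁ − sin φ₂ cos φ₁ cos Δλ' ) = 11.0°.
Final bearing = (11.0° + 180°) mod 360° = 191.0°.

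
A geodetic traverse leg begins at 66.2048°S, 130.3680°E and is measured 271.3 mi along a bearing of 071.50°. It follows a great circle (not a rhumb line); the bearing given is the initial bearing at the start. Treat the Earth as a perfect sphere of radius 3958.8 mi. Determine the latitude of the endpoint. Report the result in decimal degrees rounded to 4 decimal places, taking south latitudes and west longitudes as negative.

latitude -64.6995°

The arc subtends δ = 271.3/3958.8 = 0.068531 rad at the centre.
Start latitude φ₁ = -1.155492 rad; initial bearing θ = 1.247910 rad.
Destination latitude: φ₂ = arcsin( sin φ₁ cos δ + cos φ₁ sin δ cos θ ) = arcsin(-0.904079) = -64.6995°.
For the longitude increment, Δλ = atan2( sin θ sin δ cos φ₁, cos δ − sin φ₁ sin φ₂ ) = atan2(0.026201, 0.170426) = 8.7400°.
λ₂ = λ₁ + Δλ = 139.1080°.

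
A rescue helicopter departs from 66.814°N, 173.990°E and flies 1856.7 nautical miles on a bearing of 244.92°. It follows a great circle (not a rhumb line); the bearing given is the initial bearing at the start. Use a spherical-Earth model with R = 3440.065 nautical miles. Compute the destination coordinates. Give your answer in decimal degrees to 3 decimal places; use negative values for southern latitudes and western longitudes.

latitude 44.652°, longitude 133.125°

Angular distance δ = d/R = 1856.7 / 3440.065 = 0.539728 rad.
Converting: φ₁ = 1.166124 rad, θ = 4.274660 rad.
Destination latitude: φ₂ = arcsin( sin φ₁ cos δ + cos φ₁ sin δ cos θ ) = arcsin(0.702796) = 44.652°.
Then Δλ = atan2(-0.183256, 0.211816) = -0.713232 rad, from sin θ sin δ cos φ₁ over cos δ − sin φ₁ sin φ₂.
Hence λ₂ = 173.990° + -40.865° = 133.125°.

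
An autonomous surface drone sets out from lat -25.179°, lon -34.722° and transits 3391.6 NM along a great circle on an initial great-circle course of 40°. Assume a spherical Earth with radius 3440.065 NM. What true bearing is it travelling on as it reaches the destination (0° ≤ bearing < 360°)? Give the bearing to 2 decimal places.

final bearing 38.27°

Central angle δ = d/R = 0.985912 rad.
With φ₁ = -25.179° = -0.439456 rad and θ = 40° = 0.698132 rad:
sin φ₂ = sin φ₁ cos δ + cos φ₁ sin δ cos θ = (-0.425448)(0.552103) + (0.904983)(0.833776)(0.766044) = 0.343130
φ₂ = asin(0.343130) = 0.350247 rad = 20.068°.
Then Δλ = atan2(0.485017, 0.698087) = 0.607214 rad, from sin θ sin δ cos φ₁ over cos δ − sin φ₁ sin φ₂.
λ₂ = λ₁ + Δλ = 0.069°.
The forward bearing on arrival equals the back-azimuth from the destination plus 180°.
Back-azimuth from P₂ (20.07°, 0.07°) to P₁ (-25.18°, -34.72°), with Δλ' = λ₁ − λ₂ = -34.79°: atan2( sin Δλ' cos φ₁ , cos φ₂ sin φ₁ − sin φ₂ cos φ₁ cos Δλ' ) = 218.27°.
Final bearing = (218.27° + 180°) mod 360° = 38.27°.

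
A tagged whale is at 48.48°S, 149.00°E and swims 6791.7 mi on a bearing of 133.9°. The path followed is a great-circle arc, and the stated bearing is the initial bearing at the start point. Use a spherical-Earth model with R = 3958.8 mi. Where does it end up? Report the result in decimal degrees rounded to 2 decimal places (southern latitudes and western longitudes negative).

δ = 6791.7/3958.8 = 1.715596 rad (98.2964°).
Start latitude φ₁ = -0.846136 rad; initial bearing θ = 2.336996 rad.
sin φ₂ = sin φ₁ cos δ + cos φ₁ sin δ cos θ = (-0.748724)(-0.144294) + (0.662881)(0.989535)(-0.693402) = -0.346797
φ₂ = asin(-0.346797) = -0.354154 rad = -20.29°.
Δλ = atan2( sin θ sin δ cos φ₁ , cos δ − sin φ₁ sin φ₂ ) = atan2(0.472641, -0.403949) = 2.277991 rad = 130.52°.
λ₂ = 149.00° + 130.52° = 279.52°, normalized to (−180°, 180°] → -80.48°.

latitude -20.29°, longitude -80.48°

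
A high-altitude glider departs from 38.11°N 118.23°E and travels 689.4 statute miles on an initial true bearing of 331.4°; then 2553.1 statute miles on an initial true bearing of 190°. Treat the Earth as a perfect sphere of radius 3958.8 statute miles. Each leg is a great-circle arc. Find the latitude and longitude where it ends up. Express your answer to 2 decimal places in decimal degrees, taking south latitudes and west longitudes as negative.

latitude 10.09°, longitude 105.20°

Apply the spherical direct solution leg by leg, carrying full precision between legs.
Leg 1: from (38.11°, 118.23°), δ = 689.4/3958.8 = 0.174144 rad, θ = 331.4° → φ = 46.68°, λ = 111.29°.
Leg 2: from (46.68°, 111.29°), δ = 2553.1/3958.8 = 0.644918 rad, θ = 190° → φ = 10.09°, λ = 105.20°.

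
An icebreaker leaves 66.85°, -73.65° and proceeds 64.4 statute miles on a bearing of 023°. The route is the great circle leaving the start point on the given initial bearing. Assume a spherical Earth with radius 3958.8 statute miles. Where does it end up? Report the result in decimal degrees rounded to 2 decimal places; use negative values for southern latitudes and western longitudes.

latitude 67.71°, longitude -72.69°

The arc subtends δ = 64.4/3958.8 = 0.016268 rad at the centre.
Converting: φ₁ = 1.166753 rad, θ = 0.401426 rad.
sin φ₂ = sin φ₁ cos δ + cos φ₁ sin δ cos θ = (0.919479)(0.999868) + (0.393140)(0.016267)(0.920505) = 0.925244
φ₂ = asin(0.925244) = 1.181678 rad = 67.71°.
Then Δλ = atan2(0.002499, 0.149126) = 0.016755 rad, from sin θ sin δ cos φ₁ over cos δ − sin φ₁ sin φ₂.
Hence λ₂ = -73.65° + 0.96° = -72.69°.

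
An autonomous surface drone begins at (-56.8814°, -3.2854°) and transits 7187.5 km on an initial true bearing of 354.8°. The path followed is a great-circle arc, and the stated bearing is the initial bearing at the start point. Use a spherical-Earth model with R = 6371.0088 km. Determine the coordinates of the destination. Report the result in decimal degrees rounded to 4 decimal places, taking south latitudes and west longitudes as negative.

latitude 7.6398°, longitude -8.0252°

Angular distance δ = d/R = 7187.5 / 6371.0088 = 1.128157 rad.
Start latitude φ₁ = -0.992768 rad; initial bearing θ = 6.192428 rad.
Destination latitude: φ₂ = arcsin( sin φ₁ cos δ + cos φ₁ sin δ cos θ ) = arcsin(0.132944) = 7.6398°.
Then Δλ = atan2(-0.044747, 0.539672) = -0.082726 rad, from sin θ sin δ cos φ₁ over cos δ − sin φ₁ sin φ₂.
Hence λ₂ = -3.2854° + -4.7398° = -8.0252°.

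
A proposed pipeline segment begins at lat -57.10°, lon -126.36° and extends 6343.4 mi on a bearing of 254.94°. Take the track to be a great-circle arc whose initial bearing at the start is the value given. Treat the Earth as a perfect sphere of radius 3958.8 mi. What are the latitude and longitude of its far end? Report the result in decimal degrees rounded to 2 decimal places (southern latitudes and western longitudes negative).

latitude -6.58°, longitude 129.95°

Angular distance δ = d/R = 6343.4 / 3958.8 = 1.602354 rad.
Start latitude φ₁ = -0.996583 rad; initial bearing θ = 4.449542 rad.
sin φ₂ = sin φ₁ cos δ + cos φ₁ sin δ cos θ = (-0.839620)(-0.031553) + (0.543174)(0.999502)(-0.259830) = -0.114571
φ₂ = asin(-0.114571) = -0.114823 rad = -6.58°.
Then Δλ = atan2(-0.524258, -0.127749) = -1.809813 rad, from sin θ sin δ cos φ₁ over cos δ − sin φ₁ sin φ₂.
λ₂ = -126.36° + -103.69° = -230.05°, normalized to (−180°, 180°] → 129.95°.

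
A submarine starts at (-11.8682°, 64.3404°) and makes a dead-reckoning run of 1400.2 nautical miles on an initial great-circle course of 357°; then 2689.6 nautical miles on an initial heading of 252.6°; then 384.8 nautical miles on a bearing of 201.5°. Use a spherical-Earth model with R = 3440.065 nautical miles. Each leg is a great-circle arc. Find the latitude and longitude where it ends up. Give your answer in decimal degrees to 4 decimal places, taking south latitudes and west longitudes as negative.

latitude -9.7427°, longitude 18.3878°

Apply the spherical direct solution leg by leg, carrying full precision between legs.
Leg 1: from (-11.8682°, 64.3404°), δ = 1400.2/3440.065 = 0.407027 rad, θ = 357° → φ = 11.4217°, λ = 63.1292°.
Leg 2: from (11.4217°, 63.1292°), δ = 2689.6/3440.065 = 0.781846 rad, θ = 252.6° → φ = -3.7845°, λ = 20.7668°.
Leg 3: from (-3.7845°, 20.7668°), δ = 384.8/3440.065 = 0.111858 rad, θ = 201.5° → φ = -9.7427°, λ = 18.3878°.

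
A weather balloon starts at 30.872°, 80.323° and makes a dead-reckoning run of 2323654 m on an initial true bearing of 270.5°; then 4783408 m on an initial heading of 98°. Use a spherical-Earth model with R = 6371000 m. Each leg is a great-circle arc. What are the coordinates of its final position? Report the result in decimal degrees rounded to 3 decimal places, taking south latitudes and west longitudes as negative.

Apply the spherical direct solution leg by leg, carrying full precision between legs.
Leg 1: from (30.872°, 80.323°), δ = 2323654/6371000 = 0.364724 rad, θ = 270.5° → φ = 28.819°, λ = 56.300°.
Leg 2: from (28.819°, 56.300°), δ = 4783408/6371000 = 0.750810 rad, θ = 98° → φ = 15.620°, λ = 100.848°.

latitude 15.620°, longitude 100.848°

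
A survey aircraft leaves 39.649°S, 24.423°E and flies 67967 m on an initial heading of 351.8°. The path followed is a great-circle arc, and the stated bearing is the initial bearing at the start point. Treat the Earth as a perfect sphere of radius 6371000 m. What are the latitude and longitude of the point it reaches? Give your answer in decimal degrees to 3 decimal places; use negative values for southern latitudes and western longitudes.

Angular distance δ = d/R = 67967 / 6371000 = 0.010668 rad.
With φ₁ = -39.649° = -0.692006 rad and θ = 351.8° = 6.140068 rad:
Destination latitude: φ₂ = arcsin( sin φ₁ cos δ + cos φ₁ sin δ cos θ ) = arcsin(-0.629916) = -39.044°.
Δλ = atan2( sin θ sin δ cos φ₁ , cos δ − sin φ₁ sin φ₂ ) = atan2(-0.001172, 0.598004) = -0.001959 rad = -0.112°.
λ₂ = λ₁ + Δλ = 24.311°.

latitude -39.044°, longitude 24.311°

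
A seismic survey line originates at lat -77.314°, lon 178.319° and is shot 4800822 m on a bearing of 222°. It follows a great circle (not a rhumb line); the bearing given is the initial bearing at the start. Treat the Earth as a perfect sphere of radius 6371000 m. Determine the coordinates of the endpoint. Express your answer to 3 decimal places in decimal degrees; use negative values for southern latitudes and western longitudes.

latitude -55.400°, longitude 52.052°

δ = 4800822/6371000 = 0.753543 rad (43.1748°).
With φ₁ = -77.314° = -1.349384 rad and θ = 222° = 3.874631 rad:
Destination latitude: φ₂ = arcsin( sin φ₁ cos δ + cos φ₁ sin δ cos θ ) = arcsin(-0.823133) = -55.400°.
Δλ = atan2( sin θ sin δ cos φ₁ , cos δ − sin φ₁ sin φ₂ ) = atan2(-0.100545, -0.073769) = -2.203781 rad = -126.267°.
λ₂ = 178.319° + -126.267° = 52.052°.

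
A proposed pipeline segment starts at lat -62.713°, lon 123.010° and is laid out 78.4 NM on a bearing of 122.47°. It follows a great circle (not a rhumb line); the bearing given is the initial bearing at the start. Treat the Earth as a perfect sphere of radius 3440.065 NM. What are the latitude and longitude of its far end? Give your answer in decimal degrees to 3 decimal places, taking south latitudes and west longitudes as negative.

latitude -63.393°, longitude 125.470°

δ = 78.4/3440.065 = 0.022790 rad (1.3058°).
Start latitude φ₁ = -1.094548 rad; initial bearing θ = 2.137505 rad.
Applying the spherical law of cosines for sides, sin φ₂ = sin φ₁ cos δ + cos φ₁ sin δ cos θ = -0.894099, so φ₂ = -63.393°.
Then Δλ = atan2(0.008814, 0.205135) = 0.042941 rad, from sin θ sin δ cos φ₁ over cos δ − sin φ₁ sin φ₂.
λ₂ = λ₁ + Δλ = 125.470°.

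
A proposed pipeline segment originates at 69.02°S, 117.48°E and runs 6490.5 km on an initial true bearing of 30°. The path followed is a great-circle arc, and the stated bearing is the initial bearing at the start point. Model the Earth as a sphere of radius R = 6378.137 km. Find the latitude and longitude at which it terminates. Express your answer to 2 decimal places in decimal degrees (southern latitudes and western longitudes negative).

The arc subtends δ = 6490.5/6378.137 = 1.017617 rad at the centre.
With φ₁ = -69.02° = -1.204626 rad and θ = 30° = 0.523599 rad:
Destination latitude: φ₂ = arcsin( sin φ₁ cos δ + cos φ₁ sin δ cos θ ) = arcsin(-0.226736) = -13.10°.
Δλ = atan2( sin θ sin δ cos φ₁ , cos δ − sin φ₁ sin φ₂ ) = atan2(0.152322, 0.313691) = 0.452044 rad = 25.90°.
λ₂ = 117.48° + 25.90° = 143.38°.

latitude -13.10°, longitude 143.38°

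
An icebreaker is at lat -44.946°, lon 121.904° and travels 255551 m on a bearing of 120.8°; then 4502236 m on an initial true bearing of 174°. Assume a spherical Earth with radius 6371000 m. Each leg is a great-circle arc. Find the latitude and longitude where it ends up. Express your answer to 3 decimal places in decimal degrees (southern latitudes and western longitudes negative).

Apply the spherical direct solution leg by leg, carrying full precision between legs.
Leg 1: from (-44.946°, 121.904°), δ = 255551/6371000 = 0.040112 rad, θ = 120.8° → φ = -46.088°, λ = 124.751°.
Leg 2: from (-46.088°, 124.751°), δ = 4502236/6371000 = 0.706677 rad, θ = 174° → φ = -84.715°, λ = 172.219°.

latitude -84.715°, longitude 172.219°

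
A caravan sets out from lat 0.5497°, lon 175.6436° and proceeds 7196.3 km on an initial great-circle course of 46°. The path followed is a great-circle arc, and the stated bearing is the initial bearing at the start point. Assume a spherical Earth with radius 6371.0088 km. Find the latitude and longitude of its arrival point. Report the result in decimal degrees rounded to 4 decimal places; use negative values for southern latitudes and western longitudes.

latitude 39.2118°, longitude -127.2716°

Angular distance δ = d/R = 7196.3 / 6371.0088 = 1.129539 rad.
With φ₁ = 0.5497° = 0.009594 rad and θ = 46° = 0.802851 rad:
Destination latitude: φ₂ = arcsin( sin φ₁ cos δ + cos φ₁ sin δ cos θ ) = arcsin(0.632189) = 39.2118°.
Δλ = atan2( sin θ sin δ cos φ₁ , cos δ − sin φ₁ sin φ₂ ) = atan2(0.650408, 0.421012) = 0.996318 rad = 57.0848°.
λ₂ = 175.6436° + 57.0848° = 232.7284°, normalized to (−180°, 180°] → -127.2716°.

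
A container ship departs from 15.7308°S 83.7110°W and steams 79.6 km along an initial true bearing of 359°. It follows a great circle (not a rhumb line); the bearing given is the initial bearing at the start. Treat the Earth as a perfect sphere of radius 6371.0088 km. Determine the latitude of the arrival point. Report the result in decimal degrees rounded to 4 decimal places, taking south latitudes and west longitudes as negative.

latitude -15.0150°

The arc subtends δ = 79.6/6371.0088 = 0.012494 rad at the centre.
With φ₁ = -15.7308° = -0.274554 rad and θ = 359° = 6.265732 rad:
Applying the spherical law of cosines for sides, sin φ₂ = sin φ₁ cos δ + cos φ₁ sin δ cos θ = -0.259073, so φ₂ = -15.0150°.
Δλ = atan2( sin θ sin δ cos φ₁ , cos δ − sin φ₁ sin φ₂ ) = atan2(-0.000210, 0.929683) = -0.000226 rad = -0.0129°.
λ₂ = -83.7110° + -0.0129° = -83.7239°.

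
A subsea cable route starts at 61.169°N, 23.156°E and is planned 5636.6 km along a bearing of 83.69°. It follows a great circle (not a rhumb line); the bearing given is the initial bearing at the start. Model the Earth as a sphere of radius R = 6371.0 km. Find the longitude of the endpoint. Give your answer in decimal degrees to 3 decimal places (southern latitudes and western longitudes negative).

longitude 96.438°

The arc subtends δ = 5636.6/6371 = 0.884728 rad at the centre.
Converting: φ₁ = 1.067600 rad, θ = 1.460666 rad.
Applying the spherical law of cosines for sides, sin φ₂ = sin φ₁ cos δ + cos φ₁ sin δ cos θ = 0.595984, so φ₂ = 36.583°.
Δλ = atan2( sin θ sin δ cos φ₁ , cos δ − sin φ₁ sin φ₂ ) = atan2(0.370860, 0.111391) = 1.279011 rad = 73.282°.
λ₂ = λ₁ + Δλ = 96.438°.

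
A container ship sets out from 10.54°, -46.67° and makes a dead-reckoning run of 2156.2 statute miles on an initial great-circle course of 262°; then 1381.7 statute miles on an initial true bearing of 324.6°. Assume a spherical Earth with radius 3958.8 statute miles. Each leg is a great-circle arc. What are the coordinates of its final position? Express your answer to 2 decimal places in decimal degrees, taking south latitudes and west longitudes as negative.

latitude 20.99°, longitude -89.92°

Apply the spherical direct solution leg by leg, carrying full precision between legs.
Leg 1: from (10.54°, -46.67°), δ = 2156.2/3958.8 = 0.544660 rad, θ = 262° → φ = 4.91°, λ = -77.67°.
Leg 2: from (4.91°, -77.67°), δ = 1381.7/3958.8 = 0.349020 rad, θ = 324.6° → φ = 20.99°, λ = -89.92°.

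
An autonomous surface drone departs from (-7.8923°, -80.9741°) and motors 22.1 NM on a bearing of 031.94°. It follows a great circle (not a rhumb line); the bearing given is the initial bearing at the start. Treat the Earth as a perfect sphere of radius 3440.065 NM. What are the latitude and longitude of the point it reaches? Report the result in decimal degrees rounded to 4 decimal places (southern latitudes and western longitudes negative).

latitude -7.5799°, longitude -80.7777°

The arc subtends δ = 22.1/3440.065 = 0.006424 rad at the centre.
With φ₁ = -7.8923° = -0.137747 rad and θ = 31.94° = 0.557458 rad:
Destination latitude: φ₂ = arcsin( sin φ₁ cos δ + cos φ₁ sin δ cos θ ) = arcsin(-0.131909) = -7.5799°.
Then Δλ = atan2(0.003366, 0.981867) = 0.003429 rad, from sin θ sin δ cos φ₁ over cos δ − sin φ₁ sin φ₂.
λ₂ = λ₁ + Δλ = -80.7777°.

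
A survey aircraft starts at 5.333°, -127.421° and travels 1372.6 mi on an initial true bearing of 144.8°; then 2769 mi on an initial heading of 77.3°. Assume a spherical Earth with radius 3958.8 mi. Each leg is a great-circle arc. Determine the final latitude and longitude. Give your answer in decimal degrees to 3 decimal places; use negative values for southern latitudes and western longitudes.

latitude -0.326°, longitude -77.007°

Apply the spherical direct solution leg by leg, carrying full precision between legs.
Leg 1: from (5.333°, -127.421°), δ = 1372.6/3958.8 = 0.346721 rad, θ = 144.8° → φ = -10.898°, λ = -115.915°.
Leg 2: from (-10.898°, -115.915°), δ = 2769/3958.8 = 0.699454 rad, θ = 77.3° → φ = -0.326°, λ = -77.007°.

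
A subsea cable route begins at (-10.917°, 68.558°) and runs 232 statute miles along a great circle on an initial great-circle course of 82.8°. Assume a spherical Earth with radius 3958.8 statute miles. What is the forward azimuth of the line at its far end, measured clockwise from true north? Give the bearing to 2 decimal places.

final bearing 82.17°

Angular distance δ = d/R = 232 / 3958.8 = 0.058604 rad.
Converting: φ₁ = -0.190538 rad, θ = 1.445133 rad.
sin φ₂ = sin φ₁ cos δ + cos φ₁ sin δ cos θ = (-0.189387)(0.998283) + (0.981903)(0.058570)(0.125333) = -0.181854
φ₂ = asin(-0.181854) = -0.182871 rad = -10.478°.
For the longitude increment, Δλ = atan2( sin θ sin δ cos φ₁, cos δ − sin φ₁ sin φ₂ ) = atan2(0.057057, 0.963843) = 3.388°.
Hence λ₂ = 68.558° + 3.388° = 71.946°.
The forward bearing on arrival equals the back-azimuth from the destination plus 180°.
Back-azimuth from P₂ (-10.48°, 71.95°) to P₁ (-10.92°, 68.56°), with Δλ' = λ₁ − λ₂ = -3.39°: atan2( sin Δλ' cos φ₁ , cos φ₂ sin φ₁ − sin φ₂ cos φ₁ cos Δλ' ) = 262.17°.
Final bearing = (262.17° + 180°) mod 360° = 82.17°.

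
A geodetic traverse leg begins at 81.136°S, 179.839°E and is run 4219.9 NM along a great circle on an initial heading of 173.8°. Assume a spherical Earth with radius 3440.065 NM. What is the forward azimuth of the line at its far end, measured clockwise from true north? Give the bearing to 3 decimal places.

Central angle δ = d/R = 1.226692 rad.
Start latitude φ₁ = -1.416090 rad; initial bearing θ = 3.033382 rad.
sin φ₂ = sin φ₁ cos δ + cos φ₁ sin δ cos θ = (-0.988057)(0.337354) + (0.154090)(0.941378)(-0.994151) = -0.477533
φ₂ = asin(-0.477533) = -0.497844 rad = -28.524°.
For the longitude increment, Δλ = atan2( sin θ sin δ cos φ₁, cos δ − sin φ₁ sin φ₂ ) = atan2(0.015666, -0.134476) = 173.355°.
λ₂ = 179.839° + 173.355° = 353.194°, normalized to (−180°, 180°] → -6.806°.
The forward bearing on arrival equals the back-azimuth from the destination plus 180°.
Back-azimuth from P₂ (-28.524°, -6.806°) to P₁ (-81.136°, 179.839°), with Δλ' = λ₁ − λ₂ = 186.645°: atan2( sin Δλ' cos φ₁ , cos φ₂ sin φ₁ − sin φ₂ cos φ₁ cos Δλ' ) = 181.085°.
Final bearing = (181.085° + 180°) mod 360° = 1.085°.

final bearing 1.085°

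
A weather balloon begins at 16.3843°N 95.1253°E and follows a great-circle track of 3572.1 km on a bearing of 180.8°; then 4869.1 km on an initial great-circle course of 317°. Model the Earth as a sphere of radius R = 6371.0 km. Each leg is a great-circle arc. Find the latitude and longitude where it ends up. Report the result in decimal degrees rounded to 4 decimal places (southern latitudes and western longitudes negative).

Apply the spherical direct solution leg by leg, carrying full precision between legs.
Leg 1: from (16.3843°, 95.1253°), δ = 3572.1/6371 = 0.560681 rad, θ = 180.8° → φ = -15.7374°, λ = 94.6833°.
Leg 2: from (-15.7374°, 94.6833°), δ = 4869.1/6371 = 0.764260 rad, θ = 317° → φ = 16.9375°, λ = 65.1227°.

latitude 16.9375°, longitude 65.1227°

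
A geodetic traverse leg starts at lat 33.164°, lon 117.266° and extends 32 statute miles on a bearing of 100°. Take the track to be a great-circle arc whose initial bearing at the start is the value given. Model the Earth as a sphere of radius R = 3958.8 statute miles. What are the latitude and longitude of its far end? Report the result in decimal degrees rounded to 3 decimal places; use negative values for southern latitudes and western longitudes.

Angular distance δ = d/R = 32 / 3958.8 = 0.008083 rad.
With φ₁ = 33.164° = 0.578821 rad and θ = 100° = 1.745329 rad:
Applying the spherical law of cosines for sides, sin φ₂ = sin φ₁ cos δ + cos φ₁ sin δ cos θ = 0.545845, so φ₂ = 33.082°.
For the longitude increment, Δλ = atan2( sin θ sin δ cos φ₁, cos δ − sin φ₁ sin φ₂ ) = atan2(0.006664, 0.701370) = 0.544°.
Hence λ₂ = 117.266° + 0.544° = 117.810°.

latitude 33.082°, longitude 117.810°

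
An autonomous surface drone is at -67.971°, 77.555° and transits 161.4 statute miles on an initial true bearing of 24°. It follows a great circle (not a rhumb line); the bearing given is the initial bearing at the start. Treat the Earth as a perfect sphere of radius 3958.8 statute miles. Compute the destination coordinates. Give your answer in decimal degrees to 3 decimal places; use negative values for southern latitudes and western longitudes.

latitude -65.819°, longitude 79.875°

Central angle δ = d/R = 0.040770 rad.
Converting: φ₁ = -1.186318 rad, θ = 0.418879 rad.
Applying the spherical law of cosines for sides, sin φ₂ = sin φ₁ cos δ + cos φ₁ sin δ cos θ = -0.912258, so φ₂ = -65.819°.
Then Δλ = atan2(0.006218, 0.153511) = 0.040483 rad, from sin θ sin δ cos φ₁ over cos δ − sin φ₁ sin φ₂.
λ₂ = 77.555° + 2.320° = 79.875°.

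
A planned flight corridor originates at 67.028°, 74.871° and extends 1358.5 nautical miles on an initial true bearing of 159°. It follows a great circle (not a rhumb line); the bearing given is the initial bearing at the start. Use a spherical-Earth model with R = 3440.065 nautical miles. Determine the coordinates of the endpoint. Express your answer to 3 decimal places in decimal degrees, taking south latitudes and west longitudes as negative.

δ = 1358.5/3440.065 = 0.394905 rad (22.6264°).
With φ₁ = 67.028° = 1.169859 rad and θ = 159° = 2.775074 rad:
Destination latitude: φ₂ = arcsin( sin φ₁ cos δ + cos φ₁ sin δ cos θ ) = arcsin(0.709656) = 45.207°.
For the longitude increment, Δλ = atan2( sin θ sin δ cos φ₁, cos δ − sin φ₁ sin φ₂ ) = atan2(0.053809, 0.269656) = 11.285°.
Hence λ₂ = 74.871° + 11.285° = 86.156°.

latitude 45.207°, longitude 86.156°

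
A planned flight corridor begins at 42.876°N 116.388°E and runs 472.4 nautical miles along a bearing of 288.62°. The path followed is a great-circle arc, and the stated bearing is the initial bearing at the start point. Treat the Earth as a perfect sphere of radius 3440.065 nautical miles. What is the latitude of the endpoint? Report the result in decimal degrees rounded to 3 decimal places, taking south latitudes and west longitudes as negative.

Angular distance δ = d/R = 472.4 / 3440.065 = 0.137323 rad.
Start latitude φ₁ = 0.748327 rad; initial bearing θ = 5.037369 rad.
Applying the spherical law of cosines for sides, sin φ₂ = sin φ₁ cos δ + cos φ₁ sin δ cos θ = 0.706039, so φ₂ = 44.914°.
Δλ = atan2( sin θ sin δ cos φ₁ , cos δ − sin φ₁ sin φ₂ ) = atan2(-0.095067, 0.510187) = -0.184225 rad = -10.555°.
λ₂ = λ₁ + Δλ = 105.833°.

latitude 44.914°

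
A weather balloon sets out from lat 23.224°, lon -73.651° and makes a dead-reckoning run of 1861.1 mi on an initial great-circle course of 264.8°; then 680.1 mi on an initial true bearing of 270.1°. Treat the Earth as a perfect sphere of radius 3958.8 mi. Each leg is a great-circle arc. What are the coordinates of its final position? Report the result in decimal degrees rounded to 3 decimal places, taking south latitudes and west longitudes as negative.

Apply the spherical direct solution leg by leg, carrying full precision between legs.
Leg 1: from (23.224°, -73.651°), δ = 1861.1/3958.8 = 0.470117 rad, θ = 264.8° → φ = 18.290°, λ = -102.019°.
Leg 2: from (18.290°, -102.019°), δ = 680.1/3958.8 = 0.171794 rad, θ = 270.1° → φ = 18.028°, λ = -112.375°.

latitude 18.028°, longitude -112.375°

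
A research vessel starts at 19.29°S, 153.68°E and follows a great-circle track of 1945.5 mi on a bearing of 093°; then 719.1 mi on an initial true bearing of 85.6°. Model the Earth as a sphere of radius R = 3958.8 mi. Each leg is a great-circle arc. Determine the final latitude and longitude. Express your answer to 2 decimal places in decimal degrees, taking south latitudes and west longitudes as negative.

latitude -17.23°, longitude -165.68°

Apply the spherical direct solution leg by leg, carrying full precision between legs.
Leg 1: from (-19.29°, 153.68°), δ = 1945.5/3958.8 = 0.491437 rad, θ = 93° → φ = -18.33°, λ = -176.55°.
Leg 2: from (-18.33°, -176.55°), δ = 719.1/3958.8 = 0.181646 rad, θ = 85.6° → φ = -17.23°, λ = -165.68°.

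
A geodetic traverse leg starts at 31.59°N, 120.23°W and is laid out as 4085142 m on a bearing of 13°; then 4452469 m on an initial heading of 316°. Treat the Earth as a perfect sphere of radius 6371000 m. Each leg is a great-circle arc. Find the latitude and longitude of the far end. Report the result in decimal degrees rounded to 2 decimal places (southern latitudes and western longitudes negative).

latitude 62.48°, longitude 154.68°

Apply the spherical direct solution leg by leg, carrying full precision between legs.
Leg 1: from (31.59°, -120.23°), δ = 4085142/6371000 = 0.641209 rad, θ = 13° → φ = 66.38°, λ = -100.60°.
Leg 2: from (66.38°, -100.60°), δ = 4452469/6371000 = 0.698865 rad, θ = 316° → φ = 62.48°, λ = 154.68°.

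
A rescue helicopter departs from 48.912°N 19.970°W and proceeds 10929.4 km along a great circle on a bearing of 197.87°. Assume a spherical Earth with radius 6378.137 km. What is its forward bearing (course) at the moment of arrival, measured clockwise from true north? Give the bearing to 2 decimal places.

final bearing 197.06°

δ = 10929.4/6378.137 = 1.713572 rad (98.1805°).
Converting: φ₁ = 0.853675 rad, θ = 3.453483 rad.
Destination latitude: φ₂ = arcsin( sin φ₁ cos δ + cos φ₁ sin δ cos θ ) = arcsin(-0.726391) = -46.585°.
Δλ = atan2( sin θ sin δ cos φ₁ , cos δ − sin φ₁ sin φ₂ ) = atan2(-0.199621, 0.405190) = -0.457758 rad = -26.228°.
λ₂ = -19.970° + -26.228° = -46.198°.
The forward bearing on arrival equals the back-azimuth from the destination plus 180°.
Back-azimuth from P₂ (-46.58°, -46.20°) to P₁ (48.91°, -19.97°), with Δλ' = λ₁ − λ₂ = 26.23°: atan2( sin Δλ' cos φ₁ , cos φ₂ sin φ₁ − sin φ₂ cos φ₁ cos Δλ' ) = 17.06°.
Final bearing = (17.06° + 180°) mod 360° = 197.06°.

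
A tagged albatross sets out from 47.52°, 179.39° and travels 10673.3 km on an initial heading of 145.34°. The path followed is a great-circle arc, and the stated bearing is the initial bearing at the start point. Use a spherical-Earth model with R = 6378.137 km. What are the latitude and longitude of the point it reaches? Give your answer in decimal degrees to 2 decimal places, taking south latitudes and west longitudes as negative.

The arc subtends δ = 10673.3/6378.137 = 1.673420 rad at the centre.
With φ₁ = 47.52° = 0.829380 rad and θ = 145.34° = 2.536662 rad:
Destination latitude: φ₂ = arcsin( sin φ₁ cos δ + cos φ₁ sin δ cos θ ) = arcsin(-0.628120) = -38.91°.
For the longitude increment, Δλ = atan2( sin θ sin δ cos φ₁, cos δ − sin φ₁ sin φ₂ ) = atan2(0.382045, 0.360803) = 46.64°.
λ₂ = 179.39° + 46.64° = 226.03°, normalized to (−180°, 180°] → -133.97°.

latitude -38.91°, longitude -133.97°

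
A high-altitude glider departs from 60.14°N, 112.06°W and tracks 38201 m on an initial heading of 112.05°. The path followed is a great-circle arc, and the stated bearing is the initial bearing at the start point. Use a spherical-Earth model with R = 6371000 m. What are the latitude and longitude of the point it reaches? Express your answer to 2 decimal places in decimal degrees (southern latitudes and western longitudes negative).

The arc subtends δ = 38201/6371000 = 0.005996 rad at the centre.
Converting: φ₁ = 1.049641 rad, θ = 1.955641 rad.
sin φ₂ = sin φ₁ cos δ + cos φ₁ sin δ cos θ = (0.867245)(0.999982) + (0.497882)(0.005996)(-0.375416) = 0.866108
φ₂ = asin(0.866108) = 1.047363 rad = 60.01°.
Then Δλ = atan2(0.002767, 0.248854) = 0.011118 rad, from sin θ sin δ cos φ₁ over cos δ − sin φ₁ sin φ₂.
Hence λ₂ = -112.06° + 0.64° = -111.42°.

latitude 60.01°, longitude -111.42°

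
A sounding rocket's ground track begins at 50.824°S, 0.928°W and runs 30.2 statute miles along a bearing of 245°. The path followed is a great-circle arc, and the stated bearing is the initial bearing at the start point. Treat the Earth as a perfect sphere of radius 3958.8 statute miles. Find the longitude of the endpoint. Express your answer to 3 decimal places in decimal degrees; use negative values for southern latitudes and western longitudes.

longitude -1.558°

δ = 30.2/3958.8 = 0.007629 rad (0.4371°).
Converting: φ₁ = -0.887046 rad, θ = 4.276057 rad.
sin φ₂ = sin φ₁ cos δ + cos φ₁ sin δ cos θ = (-0.775209)(0.999971) + (0.631705)(0.007629)(-0.422618) = -0.777223
φ₂ = asin(-0.777223) = -0.890241 rad = -51.007°.
Then Δλ = atan2(-0.004367, 0.397460) = -0.010988 rad, from sin θ sin δ cos φ₁ over cos δ − sin φ₁ sin φ₂.
λ₂ = -0.928° + -0.630° = -1.558°.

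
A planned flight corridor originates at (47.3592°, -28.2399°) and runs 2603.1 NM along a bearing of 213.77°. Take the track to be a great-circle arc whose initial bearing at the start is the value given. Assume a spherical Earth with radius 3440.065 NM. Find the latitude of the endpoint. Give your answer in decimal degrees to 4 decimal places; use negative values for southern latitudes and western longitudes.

latitude 8.5274°

Angular distance δ = d/R = 2603.1 / 3440.065 = 0.756701 rad.
With φ₁ = 47.3592° = 0.826574 rad and θ = 213.77° = 3.730990 rad:
Applying the spherical law of cosines for sides, sin φ₂ = sin φ₁ cos δ + cos φ₁ sin δ cos θ = 0.148282, so φ₂ = 8.5274°.
Δλ = atan2( sin θ sin δ cos φ₁ , cos δ − sin φ₁ sin φ₂ ) = atan2(-0.258505, 0.618026) = -0.396160 rad = -22.6983°.
λ₂ = λ₁ + Δλ = -50.9382°.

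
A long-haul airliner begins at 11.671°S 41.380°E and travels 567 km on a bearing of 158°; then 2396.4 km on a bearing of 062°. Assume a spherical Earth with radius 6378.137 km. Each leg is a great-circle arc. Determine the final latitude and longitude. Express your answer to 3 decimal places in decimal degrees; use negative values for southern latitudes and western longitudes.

Apply the spherical direct solution leg by leg, carrying full precision between legs.
Leg 1: from (-11.671°, 41.380°), δ = 567/6378.137 = 0.088897 rad, θ = 158° → φ = -16.386°, λ = 43.367°.
Leg 2: from (-16.386°, 43.367°), δ = 2396.4/6378.137 = 0.375721 rad, θ = 62° → φ = -5.575°, λ = 62.364°.

latitude -5.575°, longitude 62.364°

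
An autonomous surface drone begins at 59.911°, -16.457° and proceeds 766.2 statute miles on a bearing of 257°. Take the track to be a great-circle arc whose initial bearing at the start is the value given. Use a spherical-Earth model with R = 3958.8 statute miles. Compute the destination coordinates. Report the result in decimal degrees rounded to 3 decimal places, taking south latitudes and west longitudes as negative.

Central angle δ = d/R = 0.193543 rad.
Converting: φ₁ = 1.045644 rad, θ = 4.485496 rad.
Applying the spherical law of cosines for sides, sin φ₂ = sin φ₁ cos δ + cos φ₁ sin δ cos θ = 0.827401, so φ₂ = 55.833°.
Δλ = atan2( sin θ sin δ cos φ₁ , cos δ − sin φ₁ sin φ₂ ) = atan2(-0.093956, 0.265422) = -0.340222 rad = -19.493°.
λ₂ = -16.457° + -19.493° = -35.950°.

latitude 55.833°, longitude -35.950°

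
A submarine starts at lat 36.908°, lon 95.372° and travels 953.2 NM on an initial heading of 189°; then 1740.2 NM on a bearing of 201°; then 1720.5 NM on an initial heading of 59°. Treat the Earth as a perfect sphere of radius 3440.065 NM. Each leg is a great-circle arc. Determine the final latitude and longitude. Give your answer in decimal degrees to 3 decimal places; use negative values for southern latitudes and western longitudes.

Apply the spherical direct solution leg by leg, carrying full precision between legs.
Leg 1: from (36.908°, 95.372°), δ = 953.2/3440.065 = 0.277088 rad, θ = 189° → φ = 21.197°, λ = 92.741°.
Leg 2: from (21.197°, 92.741°), δ = 1740.2/3440.065 = 0.505863 rad, θ = 201° → φ = -6.054°, λ = 82.684°.
Leg 3: from (-6.054°, 82.684°), δ = 1720.5/3440.065 = 0.500136 rad, θ = 59° → φ = 8.804°, λ = 107.264°.

latitude 8.804°, longitude 107.264°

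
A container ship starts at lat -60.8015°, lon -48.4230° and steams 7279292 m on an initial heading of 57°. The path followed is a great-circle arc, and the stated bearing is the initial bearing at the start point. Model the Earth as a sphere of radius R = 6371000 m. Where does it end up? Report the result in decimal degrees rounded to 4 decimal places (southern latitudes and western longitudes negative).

Angular distance δ = d/R = 7279292 / 6371000 = 1.142567 rad.
Converting: φ₁ = -1.061186 rad, θ = 0.994838 rad.
sin φ₂ = sin φ₁ cos δ + cos φ₁ sin δ cos θ = (-0.872935)(0.415261) + (0.487837)(0.909702)(0.544639) = -0.120792
φ₂ = asin(-0.120792) = -0.121088 rad = -6.9378°.
For the longitude increment, Δλ = atan2( sin θ sin δ cos φ₁, cos δ − sin φ₁ sin φ₂ ) = atan2(0.372190, 0.309817) = 50.2255°.
Hence λ₂ = -48.4230° + 50.2255° = 1.8025°.

latitude -6.9378°, longitude 1.8025°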